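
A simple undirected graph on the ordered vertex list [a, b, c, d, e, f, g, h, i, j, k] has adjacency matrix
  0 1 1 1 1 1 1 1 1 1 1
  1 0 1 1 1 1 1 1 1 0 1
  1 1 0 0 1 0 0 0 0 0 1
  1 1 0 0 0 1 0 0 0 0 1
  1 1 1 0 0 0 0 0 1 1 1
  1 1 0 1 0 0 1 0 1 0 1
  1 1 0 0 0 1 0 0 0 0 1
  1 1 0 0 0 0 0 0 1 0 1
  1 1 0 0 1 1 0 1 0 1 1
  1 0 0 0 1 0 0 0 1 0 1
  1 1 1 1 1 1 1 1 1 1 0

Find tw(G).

A width-4 tree decomposition is:
Bags: B1 = {a, b, h, i, k}  B2 = {a, b, f, i, k}  B3 = {a, b, d, f, k}  B4 = {a, b, e, i, k}  B5 = {a, b, c, e, k}  B6 = {a, e, i, j, k}  B7 = {a, b, f, g, k}
Tree: B1–B2, B2–B3, B2–B4, B4–B5, B4–B6, B3–B7
The largest bag has 5 vertices, giving width 4; this decomposition certifies tw(G) ≤ 4. For the lower bound, the 5 vertices {a, e, i, j, k} are pairwise adjacent, and any tree decomposition puts a clique entirely inside one bag — forcing width ≥ 4. The upper and lower bounds meet at 4, so that is the treewidth.

4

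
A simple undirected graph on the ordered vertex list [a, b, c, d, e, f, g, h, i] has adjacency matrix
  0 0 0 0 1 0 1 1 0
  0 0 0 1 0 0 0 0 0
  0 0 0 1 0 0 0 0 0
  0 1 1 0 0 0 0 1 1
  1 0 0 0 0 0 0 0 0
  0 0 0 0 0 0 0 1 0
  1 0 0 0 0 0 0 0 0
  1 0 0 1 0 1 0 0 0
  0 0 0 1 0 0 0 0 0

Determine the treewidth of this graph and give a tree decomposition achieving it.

Treewidth 1.
One optimal decomposition is:
Bags: B1 = {c, d}  B2 = {d, h}  B3 = {a, h}  B4 = {f, h}  B5 = {b, d}  B6 = {a, g}  B7 = {a, e}  B8 = {d, i}
Tree: B1–B2, B2–B3, B2–B4, B2–B5, B3–B6, B3–B7, B2–B8

Every bag has size at most 2, so the width is 2 − 1 = 1 and tw(G) ≤ 1. Any graph with an edge has treewidth ≥ 1, and G has the edge d–c. Hence tw(G) = 1 exactly.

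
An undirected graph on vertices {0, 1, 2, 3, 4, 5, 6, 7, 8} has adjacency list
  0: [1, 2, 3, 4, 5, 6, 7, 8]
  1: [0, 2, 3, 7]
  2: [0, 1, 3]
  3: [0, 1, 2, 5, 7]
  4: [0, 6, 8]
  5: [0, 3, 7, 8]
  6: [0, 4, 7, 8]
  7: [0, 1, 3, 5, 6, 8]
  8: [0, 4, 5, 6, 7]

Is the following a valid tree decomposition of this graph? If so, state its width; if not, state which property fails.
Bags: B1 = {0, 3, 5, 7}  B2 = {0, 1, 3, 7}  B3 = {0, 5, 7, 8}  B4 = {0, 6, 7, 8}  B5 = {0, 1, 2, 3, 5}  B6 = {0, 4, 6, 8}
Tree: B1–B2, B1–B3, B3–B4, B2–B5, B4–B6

A tree decomposition must satisfy three properties: every vertex lies in some bag; for every edge, both endpoints lie together in some bag; and for every vertex, the bags containing it form a connected subtree. Here bags containing vertex 5 are not connected in the tree, so the decomposition is invalid.

No — bags containing vertex 5 are not connected in the tree.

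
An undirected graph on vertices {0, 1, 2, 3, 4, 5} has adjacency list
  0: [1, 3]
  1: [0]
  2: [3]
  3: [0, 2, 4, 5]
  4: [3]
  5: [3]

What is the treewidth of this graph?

A width-1 tree decomposition is:
Bags: B1 = {0, 3}  B2 = {2, 3}  B3 = {3, 5}  B4 = {0, 1}  B5 = {3, 4}
Tree: B1–B2, B1–B3, B1–B4, B2–B5
Each bag holds 2 vertices, so the decomposition has width 1, which upper-bounds the treewidth. Any graph with an edge has treewidth ≥ 1, and G has the edge 3–0. Therefore the treewidth is 1.

1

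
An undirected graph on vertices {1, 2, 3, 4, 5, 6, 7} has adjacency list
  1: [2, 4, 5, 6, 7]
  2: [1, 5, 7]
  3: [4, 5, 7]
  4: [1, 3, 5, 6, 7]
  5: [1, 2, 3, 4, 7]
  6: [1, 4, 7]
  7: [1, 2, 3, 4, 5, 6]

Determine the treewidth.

A width-3 tree decomposition is:
Bags: B1 = {1, 4, 6, 7}  B2 = {1, 4, 5, 7}  B3 = {3, 4, 5, 7}  B4 = {1, 2, 5, 7}
Tree: B1–B2, B2–B3, B2–B4
The largest bag has 4 vertices, giving width 3; this decomposition certifies tw(G) ≤ 3. For the lower bound, the 4 vertices {1, 2, 5, 7} are pairwise adjacent, and any tree decomposition puts a clique entirely inside one bag — forcing width ≥ 3. The upper and lower bounds meet at 3, so that is the treewidth.

3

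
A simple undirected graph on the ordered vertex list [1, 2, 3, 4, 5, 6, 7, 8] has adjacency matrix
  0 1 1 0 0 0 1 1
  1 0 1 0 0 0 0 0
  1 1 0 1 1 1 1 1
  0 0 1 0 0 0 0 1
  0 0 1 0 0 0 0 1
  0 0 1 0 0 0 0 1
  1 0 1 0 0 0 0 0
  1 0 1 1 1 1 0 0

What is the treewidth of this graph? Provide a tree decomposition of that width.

Treewidth 2.
One optimal decomposition is:
Bags: B1 = {1, 2, 3}  B2 = {1, 3, 8}  B3 = {3, 5, 8}  B4 = {3, 4, 8}  B5 = {1, 3, 7}  B6 = {3, 6, 8}
Tree: B1–B2, B2–B3, B2–B4, B2–B5, B3–B6

Every bag has size at most 3, so the width is 3 − 1 = 2 and tw(G) ≤ 2. On the other hand G contains the 3-clique {1, 3, 8}. A clique must lie in a single bag of any decomposition, so no decomposition can have width below 2. The upper and lower bounds meet at 2, so that is the treewidth.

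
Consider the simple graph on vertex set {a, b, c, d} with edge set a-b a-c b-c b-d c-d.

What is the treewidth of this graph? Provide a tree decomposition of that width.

Treewidth 2.
One optimal decomposition is:
Bags: B1 = {a, b, c}  B2 = {b, c, d}
Tree: B1–B2

Each bag holds 3 vertices, so the decomposition has width 2, which upper-bounds the treewidth. Conversely, {b, c, d} is a clique of size 3, and the vertices of any clique must share a bag in every tree decomposition; so some bag has ≥ 3 vertices and tw(G) ≥ 2. The upper and lower bounds meet at 2, so that is the treewidth.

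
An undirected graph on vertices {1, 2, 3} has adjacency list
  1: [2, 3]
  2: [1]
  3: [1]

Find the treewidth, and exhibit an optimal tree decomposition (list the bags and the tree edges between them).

Treewidth 1.
One optimal decomposition is:
Bags: B1 = {1, 3}  B2 = {1, 2}
Tree: B1–B2

Each bag holds 2 vertices, so the decomposition has width 1, which upper-bounds the treewidth. Any graph with an edge has treewidth ≥ 1, and G has the edge 1–3. Therefore the treewidth is 1.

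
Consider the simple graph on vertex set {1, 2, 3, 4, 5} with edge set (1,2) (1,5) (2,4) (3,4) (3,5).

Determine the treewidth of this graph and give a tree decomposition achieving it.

The largest bag has 3 vertices, giving width 2; this decomposition certifies tw(G) ≤ 2. The edges 4–3–5–1–2–4 form a cycle, so G is not a tree and its treewidth is at least 2. Therefore the treewidth is 2.

Treewidth 2.
One optimal decomposition is:
Bags: B1 = {3, 4, 5}  B2 = {1, 4, 5}  B3 = {1, 2, 4}
Tree: B1–B2, B2–B3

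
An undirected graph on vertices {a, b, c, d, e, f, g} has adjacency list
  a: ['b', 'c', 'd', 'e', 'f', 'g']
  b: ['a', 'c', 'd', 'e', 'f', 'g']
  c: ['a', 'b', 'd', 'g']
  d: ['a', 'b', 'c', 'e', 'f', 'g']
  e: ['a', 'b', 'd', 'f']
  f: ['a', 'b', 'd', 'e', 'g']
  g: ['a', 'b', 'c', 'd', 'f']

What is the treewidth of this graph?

A width-4 tree decomposition is:
Bags: B1 = {a, b, d, f, g}  B2 = {a, b, d, e, f}  B3 = {a, b, c, d, g}
Tree: B1–B2, B1–B3
The largest bag has 5 vertices, giving width 4; this decomposition certifies tw(G) ≤ 4. On the other hand G contains the 5-clique {a, b, c, d, g}. A clique must lie in a single bag of any decomposition, so no decomposition can have width below 4. The upper and lower bounds meet at 4, so that is the treewidth.

4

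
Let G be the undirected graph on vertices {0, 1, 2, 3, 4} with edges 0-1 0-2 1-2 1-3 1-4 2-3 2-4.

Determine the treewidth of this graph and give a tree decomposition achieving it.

Treewidth 2.
One such decomposition:
Bags: B1 = {1, 2, 4}  B2 = {0, 1, 2}  B3 = {1, 2, 3}
Tree: B1–B2, B1–B3

Every bag has size at most 3, so the width is 3 − 1 = 2 and tw(G) ≤ 2. On the other hand G contains the 3-clique {0, 1, 2}. A clique must lie in a single bag of any decomposition, so no decomposition can have width below 2. Hence tw(G) = 2 exactly.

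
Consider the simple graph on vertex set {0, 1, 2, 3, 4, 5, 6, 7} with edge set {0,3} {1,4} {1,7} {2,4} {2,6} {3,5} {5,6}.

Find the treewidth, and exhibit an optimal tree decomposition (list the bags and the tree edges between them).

Every bag has size at most 2, so the width is 2 − 1 = 1 and tw(G) ≤ 1. Any graph with an edge has treewidth ≥ 1, and G has the edge 7–1. Therefore the treewidth is 1.

Treewidth 1.
One such decomposition:
Bags: B1 = {1, 7}  B2 = {1, 4}  B3 = {2, 4}  B4 = {2, 6}  B5 = {5, 6}  B6 = {3, 5}  B7 = {0, 3}
Tree: B1–B2, B2–B3, B3–B4, B4–B5, B5–B6, B6–B7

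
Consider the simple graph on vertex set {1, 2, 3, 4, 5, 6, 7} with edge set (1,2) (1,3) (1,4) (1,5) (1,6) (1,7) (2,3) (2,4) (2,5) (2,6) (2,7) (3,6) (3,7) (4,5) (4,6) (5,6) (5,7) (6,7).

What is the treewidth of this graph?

4

A width-4 tree decomposition is:
Bags: B1 = {1, 2, 3, 6, 7}  B2 = {1, 2, 5, 6, 7}  B3 = {1, 2, 4, 5, 6}
Tree: B1–B2, B2–B3
Each bag holds 5 vertices, so the decomposition has width 4, which upper-bounds the treewidth. On the other hand G contains the 5-clique {1, 2, 3, 6, 7}. A clique must lie in a single bag of any decomposition, so no decomposition can have width below 4. The upper and lower bounds meet at 4, so that is the treewidth.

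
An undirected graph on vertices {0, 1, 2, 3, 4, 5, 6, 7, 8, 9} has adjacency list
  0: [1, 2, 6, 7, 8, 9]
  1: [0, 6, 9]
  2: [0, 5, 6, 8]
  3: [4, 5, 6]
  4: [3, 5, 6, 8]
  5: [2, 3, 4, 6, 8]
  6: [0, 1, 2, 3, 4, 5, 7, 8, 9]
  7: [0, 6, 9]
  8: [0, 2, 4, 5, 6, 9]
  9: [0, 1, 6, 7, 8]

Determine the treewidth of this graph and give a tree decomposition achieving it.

Each bag holds 4 vertices, so the decomposition has width 3, which upper-bounds the treewidth. For the lower bound, the 4 vertices {0, 6, 8, 9} are pairwise adjacent, and any tree decomposition puts a clique entirely inside one bag — forcing width ≥ 3. Hence tw(G) = 3 exactly.

Treewidth 3.
Bags: B1 = {0, 2, 6, 8}  B2 = {2, 5, 6, 8}  B3 = {4, 5, 6, 8}  B4 = {3, 4, 5, 6}  B5 = {0, 6, 8, 9}  B6 = {0, 6, 7, 9}  B7 = {0, 1, 6, 9}
Tree: B1–B2, B2–B3, B3–B4, B1–B5, B5–B6, B6–B7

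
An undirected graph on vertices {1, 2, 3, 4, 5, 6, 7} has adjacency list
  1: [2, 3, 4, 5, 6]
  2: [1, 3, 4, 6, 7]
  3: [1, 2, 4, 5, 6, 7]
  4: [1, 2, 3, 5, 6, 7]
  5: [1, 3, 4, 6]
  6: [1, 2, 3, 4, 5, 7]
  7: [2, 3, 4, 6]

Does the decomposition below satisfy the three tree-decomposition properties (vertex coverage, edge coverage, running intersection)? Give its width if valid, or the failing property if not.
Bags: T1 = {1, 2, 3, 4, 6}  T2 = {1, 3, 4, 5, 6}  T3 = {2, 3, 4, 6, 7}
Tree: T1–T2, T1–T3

Yes; width 4.

Checking the three conditions: (i) the bags cover all of {1, 2, 3, 4, 5, 6, 7}; (ii) for each edge, some bag contains both endpoints; (iii) the bags containing any fixed vertex form a subtree. All hold, so the decomposition is valid with width 5 − 1 = 4.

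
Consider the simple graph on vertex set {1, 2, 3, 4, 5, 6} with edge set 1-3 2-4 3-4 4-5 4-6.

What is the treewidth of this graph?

A width-1 tree decomposition is:
Bags: B1 = {3, 4}  B2 = {2, 4}  B3 = {4, 6}  B4 = {1, 3}  B5 = {4, 5}
Tree: B1–B2, B2–B3, B1–B4, B3–B5
Each bag holds 2 vertices, so the decomposition has width 1, which upper-bounds the treewidth. G has an edge, so its treewidth is at least 1. The upper and lower bounds meet at 1, so that is the treewidth.

1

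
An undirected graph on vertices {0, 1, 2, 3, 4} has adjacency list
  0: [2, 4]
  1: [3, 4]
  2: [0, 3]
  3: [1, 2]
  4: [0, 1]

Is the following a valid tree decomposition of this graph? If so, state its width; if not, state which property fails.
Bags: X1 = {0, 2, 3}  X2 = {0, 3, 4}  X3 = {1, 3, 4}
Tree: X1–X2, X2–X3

Yes; width 2.

Checking the three conditions: (i) the bags cover all of {0, 1, 2, 3, 4}; (ii) for each edge, some bag contains both endpoints; (iii) the bags containing any fixed vertex form a subtree. All hold, so the decomposition is valid with width 3 − 1 = 2.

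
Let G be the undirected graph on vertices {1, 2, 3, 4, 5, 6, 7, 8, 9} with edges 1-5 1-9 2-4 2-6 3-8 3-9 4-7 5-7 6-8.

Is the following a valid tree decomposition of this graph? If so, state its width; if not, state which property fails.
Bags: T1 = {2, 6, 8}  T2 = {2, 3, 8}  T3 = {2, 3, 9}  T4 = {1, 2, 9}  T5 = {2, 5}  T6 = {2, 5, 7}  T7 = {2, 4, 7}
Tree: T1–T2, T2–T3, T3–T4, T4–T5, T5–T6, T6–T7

No — edge (1,5) lies in no bag.

A tree decomposition must satisfy three properties: every vertex lies in some bag; for every edge, both endpoints lie together in some bag; and for every vertex, the bags containing it form a connected subtree. Here edge (1,5) lies in no bag, so the decomposition is invalid.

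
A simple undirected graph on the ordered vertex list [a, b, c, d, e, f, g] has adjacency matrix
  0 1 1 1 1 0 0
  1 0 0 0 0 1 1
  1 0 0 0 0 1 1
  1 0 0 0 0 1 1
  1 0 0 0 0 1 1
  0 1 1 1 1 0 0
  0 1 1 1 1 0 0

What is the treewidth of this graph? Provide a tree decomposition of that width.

Treewidth 3.
Bags: B1 = {a, c, f, g}  B2 = {a, d, f, g}  B3 = {a, e, f, g}  B4 = {a, b, f, g}
Tree: B1–B2, B2–B3, B3–B4

The largest bag has 4 vertices, giving width 3; this decomposition certifies tw(G) ≤ 3. For the lower bound: the 4 vertex sets {a,c}, {d,g}, {f}, {e} are disjoint, each induces a connected subgraph, and every pair is joined by at least one edge of G. Contracting each set to a single vertex therefore yields K_{4} as a minor, and since treewidth is minor-monotone, tw(G) ≥ tw(K_{4}) = 3. Therefore the treewidth is 3.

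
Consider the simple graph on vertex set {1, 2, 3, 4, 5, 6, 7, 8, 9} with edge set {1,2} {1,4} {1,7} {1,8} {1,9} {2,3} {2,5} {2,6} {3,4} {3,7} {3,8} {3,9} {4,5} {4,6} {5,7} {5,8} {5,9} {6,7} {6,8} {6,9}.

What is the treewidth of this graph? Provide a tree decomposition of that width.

Every bag has size at most 5, so the width is 5 − 1 = 4 and tw(G) ≤ 4. For the lower bound: the 5 vertex sets {5,9}, {6,8}, {3,4}, {1}, {2} are disjoint, each induces a connected subgraph, and every pair is joined by at least one edge of G. Contracting each set to a single vertex therefore yields K_{5} as a minor, and since treewidth is minor-monotone, tw(G) ≥ tw(K_{5}) = 4. Hence tw(G) = 4 exactly.

Treewidth 4.
One such decomposition:
Bags: B1 = {1, 3, 5, 6, 9}  B2 = {1, 3, 5, 6, 8}  B3 = {1, 3, 4, 5, 6}  B4 = {1, 2, 3, 5, 6}  B5 = {1, 3, 5, 6, 7}
Tree: B1–B2, B2–B3, B3–B4, B4–B5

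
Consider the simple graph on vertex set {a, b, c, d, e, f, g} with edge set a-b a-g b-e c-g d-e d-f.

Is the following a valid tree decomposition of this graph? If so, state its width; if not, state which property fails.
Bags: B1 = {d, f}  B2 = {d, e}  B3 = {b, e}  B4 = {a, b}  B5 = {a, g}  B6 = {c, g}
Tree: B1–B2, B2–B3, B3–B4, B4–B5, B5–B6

Checking the three conditions: (i) the bags cover all of {a, b, c, d, e, f, g}; (ii) for each edge, some bag contains both endpoints; (iii) the bags containing any fixed vertex form a subtree. All hold, so the decomposition is valid with width 2 − 1 = 1.

Yes; width 1.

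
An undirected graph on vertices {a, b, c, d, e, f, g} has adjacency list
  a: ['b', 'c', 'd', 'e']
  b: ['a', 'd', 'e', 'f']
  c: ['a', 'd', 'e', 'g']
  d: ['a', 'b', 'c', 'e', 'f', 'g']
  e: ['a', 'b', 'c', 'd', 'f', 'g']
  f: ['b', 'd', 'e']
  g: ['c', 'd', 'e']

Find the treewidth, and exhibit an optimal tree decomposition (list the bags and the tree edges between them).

Treewidth 3.
One optimal decomposition is:
Bags: B1 = {a, b, d, e}  B2 = {a, c, d, e}  B3 = {b, d, e, f}  B4 = {c, d, e, g}
Tree: B1–B2, B1–B3, B2–B4

The largest bag has 4 vertices, giving width 3; this decomposition certifies tw(G) ≤ 3. On the other hand G contains the 4-clique {c, d, e, g}. A clique must lie in a single bag of any decomposition, so no decomposition can have width below 3. Therefore the treewidth is 3.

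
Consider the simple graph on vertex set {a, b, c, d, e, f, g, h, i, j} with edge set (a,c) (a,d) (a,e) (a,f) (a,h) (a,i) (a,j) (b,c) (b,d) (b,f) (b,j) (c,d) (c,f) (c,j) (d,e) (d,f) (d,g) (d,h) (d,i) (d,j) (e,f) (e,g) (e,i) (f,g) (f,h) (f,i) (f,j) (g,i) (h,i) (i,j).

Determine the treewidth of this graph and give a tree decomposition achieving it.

The largest bag has 5 vertices, giving width 4; this decomposition certifies tw(G) ≤ 4. On the other hand G contains the 5-clique {a, c, d, f, j}. A clique must lie in a single bag of any decomposition, so no decomposition can have width below 4. Combining the bounds, tw(G) = 4.

Treewidth 4.
One such decomposition:
Bags: B1 = {a, d, e, f, i}  B2 = {a, d, f, i, j}  B3 = {a, c, d, f, j}  B4 = {b, c, d, f, j}  B5 = {a, d, f, h, i}  B6 = {d, e, f, g, i}
Tree: B1–B2, B2–B3, B3–B4, B1–B5, B1–B6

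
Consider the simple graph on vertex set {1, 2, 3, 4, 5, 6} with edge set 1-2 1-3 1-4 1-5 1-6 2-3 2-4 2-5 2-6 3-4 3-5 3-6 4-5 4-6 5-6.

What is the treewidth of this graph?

5

A width-5 tree decomposition is:
Bags: B1 = {1, 2, 3, 4, 5, 6}
Tree: (single bag)
A single bag containing all 6 vertices is trivially a valid decomposition of width 5. On the other hand G contains the 6-clique {1, 2, 3, 4, 5, 6}. A clique must lie in a single bag of any decomposition, so no decomposition can have width below 5. Hence tw(G) = 5 exactly.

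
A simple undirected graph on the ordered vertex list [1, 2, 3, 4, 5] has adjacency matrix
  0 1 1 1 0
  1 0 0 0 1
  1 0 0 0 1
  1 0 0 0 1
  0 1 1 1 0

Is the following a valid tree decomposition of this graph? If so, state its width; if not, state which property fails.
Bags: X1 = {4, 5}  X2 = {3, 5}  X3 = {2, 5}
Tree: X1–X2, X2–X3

No — vertex 1 appears in no bag.

A tree decomposition must satisfy three properties: every vertex lies in some bag; for every edge, both endpoints lie together in some bag; and for every vertex, the bags containing it form a connected subtree. Here vertex 1 appears in no bag, so the decomposition is invalid.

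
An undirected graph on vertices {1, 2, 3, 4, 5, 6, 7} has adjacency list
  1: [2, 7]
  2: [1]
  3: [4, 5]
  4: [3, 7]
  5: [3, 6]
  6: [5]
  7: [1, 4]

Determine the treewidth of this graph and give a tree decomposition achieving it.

Each bag holds 2 vertices, so the decomposition has width 1, which upper-bounds the treewidth. G has an edge, so its treewidth is at least 1. The upper and lower bounds meet at 1, so that is the treewidth.

Treewidth 1.
Bags: B1 = {5, 6}  B2 = {3, 5}  B3 = {3, 4}  B4 = {4, 7}  B5 = {1, 7}  B6 = {1, 2}
Tree: B1–B2, B2–B3, B3–B4, B4–B5, B5–B6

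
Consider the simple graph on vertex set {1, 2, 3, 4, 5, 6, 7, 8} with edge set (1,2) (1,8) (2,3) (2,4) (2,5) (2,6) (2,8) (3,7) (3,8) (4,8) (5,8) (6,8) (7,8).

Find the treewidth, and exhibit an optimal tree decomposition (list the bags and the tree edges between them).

Treewidth 2.
One optimal decomposition is:
Bags: B1 = {2, 3, 8}  B2 = {2, 5, 8}  B3 = {1, 2, 8}  B4 = {2, 4, 8}  B5 = {2, 6, 8}  B6 = {3, 7, 8}
Tree: B1–B2, B1–B3, B2–B4, B3–B5, B1–B6

The largest bag has 3 vertices, giving width 2; this decomposition certifies tw(G) ≤ 2. For the lower bound, the 3 vertices {1, 2, 8} are pairwise adjacent, and any tree decomposition puts a clique entirely inside one bag — forcing width ≥ 2. Therefore the treewidth is 2.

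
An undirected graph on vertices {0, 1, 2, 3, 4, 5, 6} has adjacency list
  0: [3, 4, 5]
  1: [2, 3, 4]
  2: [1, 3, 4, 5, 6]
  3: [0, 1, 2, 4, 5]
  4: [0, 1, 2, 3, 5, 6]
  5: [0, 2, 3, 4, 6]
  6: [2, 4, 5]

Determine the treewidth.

A width-3 tree decomposition is:
Bags: B1 = {2, 3, 4, 5}  B2 = {0, 3, 4, 5}  B3 = {1, 2, 3, 4}  B4 = {2, 4, 5, 6}
Tree: B1–B2, B1–B3, B1–B4
Every bag has size at most 4, so the width is 4 − 1 = 3 and tw(G) ≤ 3. On the other hand G contains the 4-clique {0, 3, 4, 5}. A clique must lie in a single bag of any decomposition, so no decomposition can have width below 3. The upper and lower bounds meet at 3, so that is the treewidth.

3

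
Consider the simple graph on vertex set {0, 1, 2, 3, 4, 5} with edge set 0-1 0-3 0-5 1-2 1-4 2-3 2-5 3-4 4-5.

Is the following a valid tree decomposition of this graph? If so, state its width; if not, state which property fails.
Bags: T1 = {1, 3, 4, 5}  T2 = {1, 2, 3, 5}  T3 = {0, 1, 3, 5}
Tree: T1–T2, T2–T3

Yes; width 3.

Checking the three conditions: (i) the bags cover all of {0, 1, 2, 3, 4, 5}; (ii) for each edge, some bag contains both endpoints; (iii) the bags containing any fixed vertex form a subtree. All hold, so the decomposition is valid with width 4 − 1 = 3.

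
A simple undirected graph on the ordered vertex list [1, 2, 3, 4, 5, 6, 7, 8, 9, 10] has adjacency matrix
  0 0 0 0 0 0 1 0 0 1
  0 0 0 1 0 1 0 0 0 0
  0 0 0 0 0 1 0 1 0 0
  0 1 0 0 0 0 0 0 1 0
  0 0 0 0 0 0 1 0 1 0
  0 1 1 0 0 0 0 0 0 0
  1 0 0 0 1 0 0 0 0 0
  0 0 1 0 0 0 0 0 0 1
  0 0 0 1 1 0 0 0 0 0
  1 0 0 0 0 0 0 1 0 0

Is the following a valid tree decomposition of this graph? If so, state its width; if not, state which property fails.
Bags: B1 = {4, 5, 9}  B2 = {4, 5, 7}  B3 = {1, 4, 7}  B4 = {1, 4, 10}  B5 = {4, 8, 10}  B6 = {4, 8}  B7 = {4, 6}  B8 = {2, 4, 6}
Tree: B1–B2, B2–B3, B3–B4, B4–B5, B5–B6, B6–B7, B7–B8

A tree decomposition must satisfy three properties: every vertex lies in some bag; for every edge, both endpoints lie together in some bag; and for every vertex, the bags containing it form a connected subtree. Here vertex 3 appears in no bag, so the decomposition is invalid.

No — vertex 3 appears in no bag.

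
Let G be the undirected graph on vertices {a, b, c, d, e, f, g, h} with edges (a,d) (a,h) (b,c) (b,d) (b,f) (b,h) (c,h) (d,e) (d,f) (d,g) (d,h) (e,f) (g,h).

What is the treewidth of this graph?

A width-2 tree decomposition is:
Bags: B1 = {b, c, h}  B2 = {b, d, h}  B3 = {a, d, h}  B4 = {b, d, f}  B5 = {d, g, h}  B6 = {d, e, f}
Tree: B1–B2, B2–B3, B2–B4, B2–B5, B4–B6
The largest bag has 3 vertices, giving width 2; this decomposition certifies tw(G) ≤ 2. On the other hand G contains the 3-clique {d, e, f}. A clique must lie in a single bag of any decomposition, so no decomposition can have width below 2. Hence tw(G) = 2 exactly.

2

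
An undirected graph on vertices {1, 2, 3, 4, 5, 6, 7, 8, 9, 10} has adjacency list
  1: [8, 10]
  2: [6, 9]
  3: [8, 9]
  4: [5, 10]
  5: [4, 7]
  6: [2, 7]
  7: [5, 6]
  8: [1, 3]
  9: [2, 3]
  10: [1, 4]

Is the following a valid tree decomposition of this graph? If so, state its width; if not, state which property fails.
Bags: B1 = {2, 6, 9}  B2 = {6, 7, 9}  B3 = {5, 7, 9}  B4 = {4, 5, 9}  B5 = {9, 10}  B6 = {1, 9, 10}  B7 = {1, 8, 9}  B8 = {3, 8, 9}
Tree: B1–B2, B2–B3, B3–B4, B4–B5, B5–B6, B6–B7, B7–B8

A tree decomposition must satisfy three properties: every vertex lies in some bag; for every edge, both endpoints lie together in some bag; and for every vertex, the bags containing it form a connected subtree. Here edge (4,10) lies in no bag, so the decomposition is invalid.

No — edge (4,10) lies in no bag.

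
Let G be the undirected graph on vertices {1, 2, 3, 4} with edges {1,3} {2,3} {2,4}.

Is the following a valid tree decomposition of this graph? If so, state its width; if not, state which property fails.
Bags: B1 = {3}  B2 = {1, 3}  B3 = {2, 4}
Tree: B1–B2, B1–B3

A tree decomposition must satisfy three properties: every vertex lies in some bag; for every edge, both endpoints lie together in some bag; and for every vertex, the bags containing it form a connected subtree. Here edge (2,3) lies in no bag, so the decomposition is invalid.

No — edge (2,3) lies in no bag.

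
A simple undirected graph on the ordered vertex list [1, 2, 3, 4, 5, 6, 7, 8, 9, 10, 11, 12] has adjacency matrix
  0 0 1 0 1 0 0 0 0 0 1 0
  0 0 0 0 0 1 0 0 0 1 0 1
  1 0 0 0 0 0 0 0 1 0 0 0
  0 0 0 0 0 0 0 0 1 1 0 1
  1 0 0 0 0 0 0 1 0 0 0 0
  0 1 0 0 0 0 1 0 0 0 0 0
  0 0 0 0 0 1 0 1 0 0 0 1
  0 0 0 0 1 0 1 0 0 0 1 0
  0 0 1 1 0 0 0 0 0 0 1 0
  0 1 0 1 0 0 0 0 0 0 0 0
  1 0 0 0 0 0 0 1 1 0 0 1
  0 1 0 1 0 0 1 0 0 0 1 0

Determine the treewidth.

A width-3 tree decomposition is:
Bags: B1 = {2, 6, 7, 10}  B2 = {2, 7, 10, 12}  B3 = {4, 7, 10, 12}  B4 = {4, 7, 8, 12}  B5 = {4, 8, 11, 12}  B6 = {4, 8, 9, 11}  B7 = {5, 8, 9, 11}  B8 = {1, 5, 9, 11}  B9 = {1, 3, 5, 9}
Tree: B1–B2, B2–B3, B3–B4, B4–B5, B5–B6, B6–B7, B7–B8, B8–B9
Every bag has size at most 4, so the width is 4 − 1 = 3 and tw(G) ≤ 3. For the lower bound: the 4 vertex sets {2,6,10}, {7}, {12}, {4,8,9,11} are disjoint, each induces a connected subgraph, and every pair is joined by at least one edge of G. Contracting each set to a single vertex therefore yields K_{4} as a minor, and since treewidth is minor-monotone, tw(G) ≥ tw(K_{4}) = 3. Combining the bounds, tw(G) = 3.

3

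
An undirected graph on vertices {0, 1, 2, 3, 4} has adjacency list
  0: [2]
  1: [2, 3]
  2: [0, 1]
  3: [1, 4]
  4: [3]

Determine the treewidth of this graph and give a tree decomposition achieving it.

Treewidth 1.
One such decomposition:
Bags: B1 = {0, 2}  B2 = {1, 2}  B3 = {1, 3}  B4 = {3, 4}
Tree: B1–B2, B2–B3, B3–B4

The largest bag has 2 vertices, giving width 1; this decomposition certifies tw(G) ≤ 1. G has an edge, so its treewidth is at least 1. Therefore the treewidth is 1.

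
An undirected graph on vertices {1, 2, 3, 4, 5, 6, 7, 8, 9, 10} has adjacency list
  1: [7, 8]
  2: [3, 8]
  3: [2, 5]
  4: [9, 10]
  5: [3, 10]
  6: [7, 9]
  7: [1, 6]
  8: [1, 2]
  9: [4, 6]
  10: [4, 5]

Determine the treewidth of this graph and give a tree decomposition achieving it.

Treewidth 2.
Bags: B1 = {4, 6, 9}  B2 = {4, 6, 7}  B3 = {1, 4, 7}  B4 = {1, 4, 8}  B5 = {2, 4, 8}  B6 = {2, 3, 4}  B7 = {3, 4, 5}  B8 = {4, 5, 10}
Tree: B1–B2, B2–B3, B3–B4, B4–B5, B5–B6, B6–B7, B7–B8

Each bag holds 3 vertices, so the decomposition has width 2, which upper-bounds the treewidth. The edges 4–9–6–7–1–8–2–3–5–10–4 form a cycle, so G is not a tree and its treewidth is at least 2. Therefore the treewidth is 2.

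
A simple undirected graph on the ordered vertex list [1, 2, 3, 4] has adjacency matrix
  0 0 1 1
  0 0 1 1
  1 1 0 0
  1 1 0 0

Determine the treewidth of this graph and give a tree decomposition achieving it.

Treewidth 2.
One optimal decomposition is:
Bags: B1 = {1, 3, 4}  B2 = {2, 3, 4}
Tree: B1–B2

Each bag holds 3 vertices, so the decomposition has width 2, which upper-bounds the treewidth. The edges 3–1–4–2–3 form a cycle, so G is not a tree and its treewidth is at least 2. Hence tw(G) = 2 exactly.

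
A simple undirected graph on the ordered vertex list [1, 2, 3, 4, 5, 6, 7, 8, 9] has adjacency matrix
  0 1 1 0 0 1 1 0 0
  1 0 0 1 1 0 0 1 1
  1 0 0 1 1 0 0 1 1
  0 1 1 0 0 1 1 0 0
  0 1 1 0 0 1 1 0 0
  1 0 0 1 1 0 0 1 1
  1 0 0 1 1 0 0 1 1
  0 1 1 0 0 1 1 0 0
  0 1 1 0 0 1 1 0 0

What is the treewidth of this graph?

4

A width-4 tree decomposition is:
Bags: B1 = {2, 3, 4, 6, 7}  B2 = {1, 2, 3, 6, 7}  B3 = {2, 3, 6, 7, 8}  B4 = {2, 3, 5, 6, 7}  B5 = {2, 3, 6, 7, 9}
Tree: B1–B2, B2–B3, B3–B4, B4–B5
Every bag has size at most 5, so the width is 5 − 1 = 4 and tw(G) ≤ 4. For the lower bound: the 5 vertex sets {2,4}, {1,3}, {6,8}, {7}, {5} are disjoint, each induces a connected subgraph, and every pair is joined by at least one edge of G. Contracting each set to a single vertex therefore yields K_{5} as a minor, and since treewidth is minor-monotone, tw(G) ≥ tw(K_{5}) = 4. The upper and lower bounds meet at 4, so that is the treewidth.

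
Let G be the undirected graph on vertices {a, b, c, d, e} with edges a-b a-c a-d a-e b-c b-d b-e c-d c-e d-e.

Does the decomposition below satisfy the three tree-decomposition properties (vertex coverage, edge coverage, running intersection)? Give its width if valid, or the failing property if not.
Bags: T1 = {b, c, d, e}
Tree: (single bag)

A tree decomposition must satisfy three properties: every vertex lies in some bag; for every edge, both endpoints lie together in some bag; and for every vertex, the bags containing it form a connected subtree. Here vertex a appears in no bag, so the decomposition is invalid.

No — vertex a appears in no bag.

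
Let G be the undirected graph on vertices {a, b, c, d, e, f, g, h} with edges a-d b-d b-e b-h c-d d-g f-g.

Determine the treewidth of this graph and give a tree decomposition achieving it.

Each bag holds 2 vertices, so the decomposition has width 1, which upper-bounds the treewidth. Since G has at least one edge (e.g. g–d), it is not an edgeless graph, so tw(G) ≥ 1. Hence tw(G) = 1 exactly.

Treewidth 1.
Bags: B1 = {d, g}  B2 = {b, d}  B3 = {c, d}  B4 = {b, e}  B5 = {f, g}  B6 = {a, d}  B7 = {b, h}
Tree: B1–B2, B2–B3, B2–B4, B1–B5, B2–B6, B2–B7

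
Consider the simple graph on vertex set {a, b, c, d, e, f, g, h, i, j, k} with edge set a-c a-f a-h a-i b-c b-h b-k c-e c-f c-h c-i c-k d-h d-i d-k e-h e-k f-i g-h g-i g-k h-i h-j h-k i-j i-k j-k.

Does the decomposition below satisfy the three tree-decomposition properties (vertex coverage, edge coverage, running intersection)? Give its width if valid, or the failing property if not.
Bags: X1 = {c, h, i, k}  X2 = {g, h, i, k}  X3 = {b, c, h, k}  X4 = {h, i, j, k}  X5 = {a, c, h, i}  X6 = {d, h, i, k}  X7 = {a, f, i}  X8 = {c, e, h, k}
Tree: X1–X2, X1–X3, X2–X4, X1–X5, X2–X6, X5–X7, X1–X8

No — edge (c,f) lies in no bag.

A tree decomposition must satisfy three properties: every vertex lies in some bag; for every edge, both endpoints lie together in some bag; and for every vertex, the bags containing it form a connected subtree. Here edge (c,f) lies in no bag, so the decomposition is invalid.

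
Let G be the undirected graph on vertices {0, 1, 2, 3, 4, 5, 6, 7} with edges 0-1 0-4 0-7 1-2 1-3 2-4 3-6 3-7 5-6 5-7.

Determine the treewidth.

A width-2 tree decomposition is:
Bags: B1 = {0, 2, 4}  B2 = {0, 1, 2}  B3 = {0, 1, 7}  B4 = {1, 3, 7}  B5 = {3, 5, 7}  B6 = {3, 5, 6}
Tree: B1–B2, B2–B3, B3–B4, B4–B5, B5–B6
Every bag has size at most 3, so the width is 3 − 1 = 2 and tw(G) ≤ 2. The edges 4–2–1–0–4 form a cycle, so G is not a tree and its treewidth is at least 2. Hence tw(G) = 2 exactly.

2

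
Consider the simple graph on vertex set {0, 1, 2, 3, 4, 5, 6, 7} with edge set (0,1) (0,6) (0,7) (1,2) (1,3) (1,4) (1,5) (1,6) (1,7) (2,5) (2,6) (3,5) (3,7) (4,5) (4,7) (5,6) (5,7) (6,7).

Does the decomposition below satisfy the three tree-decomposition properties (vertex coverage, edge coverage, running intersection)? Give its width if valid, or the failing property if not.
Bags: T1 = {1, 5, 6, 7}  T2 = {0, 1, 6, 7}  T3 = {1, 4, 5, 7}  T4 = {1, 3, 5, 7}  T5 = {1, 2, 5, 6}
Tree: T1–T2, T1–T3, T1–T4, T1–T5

Vertex coverage: the bags together contain {0, 1, 2, 3, 4, 5, 6, 7}, the full vertex set. Edge coverage: each edge of G has both endpoints in at least one bag. Running intersection: for every vertex, the bags containing it form a connected subtree. All three properties hold, so this is a valid tree decomposition of width max|bag| − 1 = 3, and hence tw(G) ≤ 3.

Yes; width 3.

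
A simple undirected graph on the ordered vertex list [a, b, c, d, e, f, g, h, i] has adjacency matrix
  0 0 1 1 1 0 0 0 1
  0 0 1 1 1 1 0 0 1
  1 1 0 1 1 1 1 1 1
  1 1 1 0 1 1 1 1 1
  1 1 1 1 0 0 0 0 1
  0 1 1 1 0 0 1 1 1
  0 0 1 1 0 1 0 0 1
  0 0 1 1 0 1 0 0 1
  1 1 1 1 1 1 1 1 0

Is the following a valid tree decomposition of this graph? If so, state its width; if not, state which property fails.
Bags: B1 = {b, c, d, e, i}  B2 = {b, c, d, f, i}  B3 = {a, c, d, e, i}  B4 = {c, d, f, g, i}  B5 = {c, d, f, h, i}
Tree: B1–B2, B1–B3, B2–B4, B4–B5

Yes; width 4.

Vertex coverage: the bags together contain {a, b, c, d, e, f, g, h, i}, the full vertex set. Edge coverage: each edge of G has both endpoints in at least one bag. Running intersection: for every vertex, the bags containing it form a connected subtree. All three properties hold, so this is a valid tree decomposition of width max|bag| − 1 = 4, and hence tw(G) ≤ 4.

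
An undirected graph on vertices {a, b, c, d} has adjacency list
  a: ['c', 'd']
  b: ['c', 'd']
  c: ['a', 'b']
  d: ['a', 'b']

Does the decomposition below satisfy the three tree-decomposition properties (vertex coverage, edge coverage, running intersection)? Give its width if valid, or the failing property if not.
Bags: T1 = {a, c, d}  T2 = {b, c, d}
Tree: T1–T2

Every vertex of G appears in some bag (union = {a, b, c, d}); every edge is covered by a bag; and for each vertex v the set of bags containing v is connected in the bag tree. The decomposition is therefore valid. The largest bag has 3 vertices, so the width is 2.

Yes; width 2.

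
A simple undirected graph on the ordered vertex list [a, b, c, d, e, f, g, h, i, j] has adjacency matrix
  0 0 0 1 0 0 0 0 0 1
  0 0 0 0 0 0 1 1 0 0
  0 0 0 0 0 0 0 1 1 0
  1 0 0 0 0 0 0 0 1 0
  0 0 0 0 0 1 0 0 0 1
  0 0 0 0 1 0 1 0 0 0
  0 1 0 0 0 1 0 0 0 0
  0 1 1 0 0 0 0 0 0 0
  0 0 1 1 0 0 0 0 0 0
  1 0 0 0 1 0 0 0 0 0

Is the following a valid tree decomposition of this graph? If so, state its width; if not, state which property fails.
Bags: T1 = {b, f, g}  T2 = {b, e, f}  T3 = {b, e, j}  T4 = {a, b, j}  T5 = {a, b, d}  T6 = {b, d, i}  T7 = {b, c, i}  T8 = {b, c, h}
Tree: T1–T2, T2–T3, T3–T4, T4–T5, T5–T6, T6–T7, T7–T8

Yes; width 2.

Checking the three conditions: (i) the bags cover all of {a, b, c, d, e, f, g, h, i, j}; (ii) for each edge, some bag contains both endpoints; (iii) the bags containing any fixed vertex form a subtree. All hold, so the decomposition is valid with width 3 − 1 = 2.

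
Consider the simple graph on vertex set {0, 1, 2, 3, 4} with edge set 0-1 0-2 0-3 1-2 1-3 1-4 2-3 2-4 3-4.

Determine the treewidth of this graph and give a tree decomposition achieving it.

Treewidth 3.
One optimal decomposition is:
Bags: B1 = {0, 1, 2, 3}  B2 = {1, 2, 3, 4}
Tree: B1–B2

The largest bag has 4 vertices, giving width 3; this decomposition certifies tw(G) ≤ 3. Conversely, {0, 1, 2, 3} is a clique of size 4, and the vertices of any clique must share a bag in every tree decomposition; so some bag has ≥ 4 vertices and tw(G) ≥ 3. Hence tw(G) = 3 exactly.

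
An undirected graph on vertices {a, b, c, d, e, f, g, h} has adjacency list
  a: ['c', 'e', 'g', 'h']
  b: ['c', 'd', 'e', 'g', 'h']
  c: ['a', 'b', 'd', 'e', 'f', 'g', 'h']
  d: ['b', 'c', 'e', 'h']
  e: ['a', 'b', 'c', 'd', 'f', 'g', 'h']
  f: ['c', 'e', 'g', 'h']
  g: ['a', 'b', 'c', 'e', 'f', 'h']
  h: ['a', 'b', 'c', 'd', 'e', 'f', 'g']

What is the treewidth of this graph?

A width-4 tree decomposition is:
Bags: B1 = {b, c, e, g, h}  B2 = {b, c, d, e, h}  B3 = {a, c, e, g, h}  B4 = {c, e, f, g, h}
Tree: B1–B2, B1–B3, B1–B4
Each bag holds 5 vertices, so the decomposition has width 4, which upper-bounds the treewidth. For the lower bound, the 5 vertices {b, c, d, e, h} are pairwise adjacent, and any tree decomposition puts a clique entirely inside one bag — forcing width ≥ 4. Hence tw(G) = 4 exactly.

4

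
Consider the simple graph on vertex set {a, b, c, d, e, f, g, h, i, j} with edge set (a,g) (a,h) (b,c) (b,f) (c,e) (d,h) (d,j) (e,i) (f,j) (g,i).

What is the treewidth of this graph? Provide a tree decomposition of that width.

Treewidth 2.
One optimal decomposition is:
Bags: B1 = {a, g, i}  B2 = {a, e, i}  B3 = {a, c, e}  B4 = {a, b, c}  B5 = {a, b, f}  B6 = {a, f, j}  B7 = {a, d, j}  B8 = {a, d, h}
Tree: B1–B2, B2–B3, B3–B4, B4–B5, B5–B6, B6–B7, B7–B8

Every bag has size at most 3, so the width is 3 − 1 = 2 and tw(G) ≤ 2. For the lower bound, G contains the cycle a–g–i–e–c–b–f–j–d–h–a, so G is not a forest; only forests have treewidth ≤ 1, hence tw(G) ≥ 2. Hence tw(G) = 2 exactly.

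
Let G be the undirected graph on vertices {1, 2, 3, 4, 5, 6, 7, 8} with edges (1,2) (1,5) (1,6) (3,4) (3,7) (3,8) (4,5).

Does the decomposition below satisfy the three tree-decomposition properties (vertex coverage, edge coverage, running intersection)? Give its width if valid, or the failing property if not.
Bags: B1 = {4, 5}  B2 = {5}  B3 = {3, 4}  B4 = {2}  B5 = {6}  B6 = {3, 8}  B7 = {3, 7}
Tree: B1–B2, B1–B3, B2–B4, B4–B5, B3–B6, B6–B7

No — vertex 1 appears in no bag.

A tree decomposition must satisfy three properties: every vertex lies in some bag; for every edge, both endpoints lie together in some bag; and for every vertex, the bags containing it form a connected subtree. Here vertex 1 appears in no bag, so the decomposition is invalid.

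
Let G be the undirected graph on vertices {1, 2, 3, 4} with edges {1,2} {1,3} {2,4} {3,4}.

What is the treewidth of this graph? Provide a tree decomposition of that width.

Treewidth 2.
Bags: B1 = {1, 3, 4}  B2 = {1, 2, 4}
Tree: B1–B2

The largest bag has 3 vertices, giving width 2; this decomposition certifies tw(G) ≤ 2. For the lower bound, G contains the cycle 4–3–1–2–4, so G is not a forest; only forests have treewidth ≤ 1, hence tw(G) ≥ 2. The upper and lower bounds meet at 2, so that is the treewidth.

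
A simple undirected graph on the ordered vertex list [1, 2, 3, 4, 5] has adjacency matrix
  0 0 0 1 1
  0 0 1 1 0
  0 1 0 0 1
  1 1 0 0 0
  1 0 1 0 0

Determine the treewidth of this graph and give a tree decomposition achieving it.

Each bag holds 3 vertices, so the decomposition has width 2, which upper-bounds the treewidth. The edges 2–3–5–1–4–2 form a cycle, so G is not a tree and its treewidth is at least 2. Therefore the treewidth is 2.

Treewidth 2.
Bags: B1 = {2, 3, 5}  B2 = {1, 2, 5}  B3 = {1, 2, 4}
Tree: B1–B2, B2–B3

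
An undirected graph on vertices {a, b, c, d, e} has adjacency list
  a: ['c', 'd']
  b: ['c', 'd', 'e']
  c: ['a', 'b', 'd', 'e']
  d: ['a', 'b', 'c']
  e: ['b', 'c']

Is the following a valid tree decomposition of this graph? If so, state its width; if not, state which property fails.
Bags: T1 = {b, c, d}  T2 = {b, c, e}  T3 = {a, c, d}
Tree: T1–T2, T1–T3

Yes; width 2.

Checking the three conditions: (i) the bags cover all of {a, b, c, d, e}; (ii) for each edge, some bag contains both endpoints; (iii) the bags containing any fixed vertex form a subtree. All hold, so the decomposition is valid with width 3 − 1 = 2.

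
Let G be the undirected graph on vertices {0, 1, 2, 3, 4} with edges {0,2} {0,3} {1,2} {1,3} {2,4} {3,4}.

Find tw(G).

2

A width-2 tree decomposition is:
Bags: B1 = {0, 2, 3}  B2 = {2, 3, 4}  B3 = {1, 2, 3}
Tree: B1–B2, B2–B3
The largest bag has 3 vertices, giving width 2; this decomposition certifies tw(G) ≤ 2. The edges 0–3–4–2–0 form a cycle, so G is not a tree and its treewidth is at least 2. Combining the bounds, tw(G) = 2.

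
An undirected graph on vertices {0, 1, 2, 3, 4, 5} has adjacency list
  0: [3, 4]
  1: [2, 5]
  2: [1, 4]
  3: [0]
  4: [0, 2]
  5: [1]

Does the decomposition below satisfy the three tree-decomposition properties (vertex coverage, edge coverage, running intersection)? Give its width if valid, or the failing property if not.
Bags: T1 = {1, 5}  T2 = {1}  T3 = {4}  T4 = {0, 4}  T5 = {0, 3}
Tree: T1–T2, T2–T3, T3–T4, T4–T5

No — vertex 2 appears in no bag.

A tree decomposition must satisfy three properties: every vertex lies in some bag; for every edge, both endpoints lie together in some bag; and for every vertex, the bags containing it form a connected subtree. Here vertex 2 appears in no bag, so the decomposition is invalid.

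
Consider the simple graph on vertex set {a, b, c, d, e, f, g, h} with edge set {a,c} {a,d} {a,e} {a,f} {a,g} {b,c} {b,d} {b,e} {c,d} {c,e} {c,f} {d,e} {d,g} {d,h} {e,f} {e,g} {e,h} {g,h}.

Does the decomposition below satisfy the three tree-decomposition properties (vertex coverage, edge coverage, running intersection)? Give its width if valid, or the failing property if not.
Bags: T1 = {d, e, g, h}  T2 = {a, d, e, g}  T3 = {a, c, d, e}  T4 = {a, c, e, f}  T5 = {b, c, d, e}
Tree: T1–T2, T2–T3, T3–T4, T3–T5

Every vertex of G appears in some bag (union = {a, b, c, d, e, f, g, h}); every edge is covered by a bag; and for each vertex v the set of bags containing v is connected in the bag tree. The decomposition is therefore valid. The largest bag has 4 vertices, so the width is 3.

Yes; width 3.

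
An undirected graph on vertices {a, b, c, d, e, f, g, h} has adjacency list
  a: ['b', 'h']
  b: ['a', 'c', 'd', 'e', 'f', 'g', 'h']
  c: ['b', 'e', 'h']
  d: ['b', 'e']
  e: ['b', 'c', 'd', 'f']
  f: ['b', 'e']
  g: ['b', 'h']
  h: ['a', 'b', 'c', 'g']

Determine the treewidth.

2

A width-2 tree decomposition is:
Bags: B1 = {b, c, e}  B2 = {b, c, h}  B3 = {b, g, h}  B4 = {a, b, h}  B5 = {b, e, f}  B6 = {b, d, e}
Tree: B1–B2, B2–B3, B2–B4, B1–B5, B5–B6
The largest bag has 3 vertices, giving width 2; this decomposition certifies tw(G) ≤ 2. Conversely, {b, d, e} is a clique of size 3, and the vertices of any clique must share a bag in every tree decomposition; so some bag has ≥ 3 vertices and tw(G) ≥ 2. Therefore the treewidth is 2.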